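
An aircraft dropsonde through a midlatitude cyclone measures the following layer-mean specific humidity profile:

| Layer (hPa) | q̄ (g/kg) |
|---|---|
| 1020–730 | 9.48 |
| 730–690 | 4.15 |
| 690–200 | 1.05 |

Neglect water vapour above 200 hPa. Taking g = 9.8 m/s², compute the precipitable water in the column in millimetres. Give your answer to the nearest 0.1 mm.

Precipitable water is the column-integrated vapour mass per unit area: PW = (1/g) Σ q̄ Δp, with q in kg/kg and Δp in Pa (1 kg/m² of water = 1 mm).
Layer 1020–730 hPa: Δp = 290 hPa = 29000 Pa, q̄ = 0.00948 kg/kg → 0.00948 × 29000 / 9.8 = 28.05 mm
Layer 730–690 hPa: Δp = 40 hPa = 4000 Pa, q̄ = 0.00415 kg/kg → 0.00415 × 4000 / 9.8 = 1.69 mm
Layer 690–200 hPa: Δp = 490 hPa = 49000 Pa, q̄ = 0.00105 kg/kg → 0.00105 × 49000 / 9.8 = 5.25 mm
PW = 28.05 + 1.69 + 5.25 = 34.99 ≈ 35.0 mm.

PW ≈ 35.0 mm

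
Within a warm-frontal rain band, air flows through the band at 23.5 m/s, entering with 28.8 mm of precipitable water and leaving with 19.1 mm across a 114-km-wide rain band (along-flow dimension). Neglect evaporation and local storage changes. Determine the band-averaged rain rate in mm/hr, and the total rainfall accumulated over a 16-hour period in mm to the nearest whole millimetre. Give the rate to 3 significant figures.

Column moisture flux per unit crosswind length is F = V × PW.
Inflow: F_in = 23.5 × 28.8 = 676.8 mm·m/s
Outflow: F_out = 23.5 × 19.1 = 448.85 mm·m/s
Steady-state rate R = (F_in − F_out)/L = (676.8 − 448.85) / 114000 m = 2.000e-03 mm/s.
R = 2.000e-03 × 3600 = 7.20 mm/hr.
Over 16 h: total = 7.20 × 16 = 115.2 ≈ 115 mm.

R ≈ 7.20 mm/hr; total ≈ 115 mm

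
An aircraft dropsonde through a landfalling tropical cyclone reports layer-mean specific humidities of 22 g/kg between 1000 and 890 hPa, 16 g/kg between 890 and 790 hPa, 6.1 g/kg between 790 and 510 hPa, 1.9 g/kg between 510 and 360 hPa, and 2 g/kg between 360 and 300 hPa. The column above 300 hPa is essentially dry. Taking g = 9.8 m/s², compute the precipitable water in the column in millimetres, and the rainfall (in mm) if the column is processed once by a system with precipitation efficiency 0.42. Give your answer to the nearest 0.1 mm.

Precipitable water is the column-integrated vapour mass per unit area: PW = (1/g) Σ q̄ Δp, with q in kg/kg and Δp in Pa (1 kg/m² of water = 1 mm).
Layer 1000–890 hPa: Δp = 110 hPa = 11000 Pa, q̄ = 0.022 kg/kg → 0.022 × 11000 / 9.8 = 24.69 mm
Layer 890–790 hPa: Δp = 100 hPa = 10000 Pa, q̄ = 0.016 kg/kg → 0.016 × 10000 / 9.8 = 16.33 mm
Layer 790–510 hPa: Δp = 280 hPa = 28000 Pa, q̄ = 0.0061 kg/kg → 0.0061 × 28000 / 9.8 = 17.43 mm
Layer 510–360 hPa: Δp = 150 hPa = 15000 Pa, q̄ = 0.0019 kg/kg → 0.0019 × 15000 / 9.8 = 2.91 mm
Layer 360–300 hPa: Δp = 60 hPa = 6000 Pa, q̄ = 0.002 kg/kg → 0.002 × 6000 / 9.8 = 1.22 mm
PW = 24.69 + 16.33 + 17.43 + 2.91 + 1.22 = 62.58 ≈ 62.6 mm.
Rainfall = ε × PW = 0.42 × 62.6 = 26.3 mm.

PW ≈ 62.6 mm; rainfall ≈ 26.3 mm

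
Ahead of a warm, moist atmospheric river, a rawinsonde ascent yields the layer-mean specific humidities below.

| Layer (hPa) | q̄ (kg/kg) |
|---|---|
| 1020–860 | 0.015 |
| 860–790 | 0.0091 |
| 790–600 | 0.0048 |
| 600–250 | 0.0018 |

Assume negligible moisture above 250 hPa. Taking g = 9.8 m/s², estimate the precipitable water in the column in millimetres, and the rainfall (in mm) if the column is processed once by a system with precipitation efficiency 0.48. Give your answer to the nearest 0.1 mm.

PW ≈ 46.7 mm; rainfall ≈ 22.4 mm

Precipitable water is the column-integrated vapour mass per unit area: PW = (1/g) Σ q̄ Δp, with q in kg/kg and Δp in Pa (1 kg/m² of water = 1 mm).
Layer 1020–860 hPa: Δp = 160 hPa = 16000 Pa, q̄ = 0.015 kg/kg → 0.015 × 16000 / 9.8 = 24.49 mm
Layer 860–790 hPa: Δp = 70 hPa = 7000 Pa, q̄ = 0.0091 kg/kg → 0.0091 × 7000 / 9.8 = 6.50 mm
Layer 790–600 hPa: Δp = 190 hPa = 19000 Pa, q̄ = 0.0048 kg/kg → 0.0048 × 19000 / 9.8 = 9.31 mm
Layer 600–250 hPa: Δp = 350 hPa = 35000 Pa, q̄ = 0.0018 kg/kg → 0.0018 × 35000 / 9.8 = 6.43 mm
PW = 24.49 + 6.50 + 9.31 + 6.43 = 46.73 ≈ 46.7 mm.
Rainfall = ε × PW = 0.48 × 46.7 = 22.4 mm.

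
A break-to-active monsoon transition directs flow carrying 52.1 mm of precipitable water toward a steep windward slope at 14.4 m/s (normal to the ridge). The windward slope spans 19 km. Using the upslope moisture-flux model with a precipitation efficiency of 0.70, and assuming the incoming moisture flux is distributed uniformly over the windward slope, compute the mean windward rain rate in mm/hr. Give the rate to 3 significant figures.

Incoming column moisture flux per unit ridge length: F = V × PW = 14.4 × 52.1 = 750.24 mm·m/s.
Spread over the 19 km slope with efficiency ε = 0.70: R = ε·F/W = 0.70 × 750.24 / 19000 m = 2.764e-02 mm/s.
R = 2.764e-02 × 3600 = 99.5 mm/hr.

R ≈ 99.5 mm/hr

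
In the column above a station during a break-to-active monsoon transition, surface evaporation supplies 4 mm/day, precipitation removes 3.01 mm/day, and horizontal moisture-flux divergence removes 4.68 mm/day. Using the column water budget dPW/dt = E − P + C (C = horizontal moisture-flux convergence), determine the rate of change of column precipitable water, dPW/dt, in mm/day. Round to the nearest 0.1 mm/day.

dPW/dt ≈ -3.7 mm/day

dPW/dt = E − P + C = 4 − 3.01 + (-4.68) = -3.7 mm/day.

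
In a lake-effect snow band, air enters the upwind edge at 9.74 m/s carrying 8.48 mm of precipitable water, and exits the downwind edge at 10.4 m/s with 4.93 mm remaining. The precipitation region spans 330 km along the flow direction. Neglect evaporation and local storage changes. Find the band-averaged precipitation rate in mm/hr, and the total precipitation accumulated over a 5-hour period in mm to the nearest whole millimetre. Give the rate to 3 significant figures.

R ≈ 0.342 mm/hr; total ≈ 2 mm

Column moisture flux per unit crosswind length is F = V × PW.
Inflow: F_in = 9.74 × 8.48 = 82.5952 mm·m/s
Outflow: F_out = 10.4 × 4.93 = 51.272 mm·m/s
Steady-state rate R = (F_in − F_out)/L = (82.5952 − 51.272) / 330000 m = 9.492e-05 mm/s.
R = 9.492e-05 × 3600 = 0.342 mm/hr.
Over 5 h: total = 0.342 × 5 = 1.71 ≈ 2 mm.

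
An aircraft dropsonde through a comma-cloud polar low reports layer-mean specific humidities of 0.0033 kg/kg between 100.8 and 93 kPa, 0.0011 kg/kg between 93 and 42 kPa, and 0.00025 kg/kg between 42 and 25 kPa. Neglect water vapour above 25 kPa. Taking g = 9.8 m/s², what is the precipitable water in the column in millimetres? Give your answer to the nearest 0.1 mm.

PW ≈ 8.8 mm

Precipitable water is the column-integrated vapour mass per unit area: PW = (1/g) Σ q̄ Δp, with q in kg/kg and Δp in Pa (1 kg/m² of water = 1 mm).
Layer 100.8–93 kPa: Δp = 78 hPa = 7800 Pa, q̄ = 0.0033 kg/kg → 0.0033 × 7800 / 9.8 = 2.63 mm
Layer 93–42 kPa: Δp = 510 hPa = 51000 Pa, q̄ = 0.0011 kg/kg → 0.0011 × 51000 / 9.8 = 5.72 mm
Layer 42–25 kPa: Δp = 170 hPa = 17000 Pa, q̄ = 0.00025 kg/kg → 0.00025 × 17000 / 9.8 = 0.43 mm
PW = 2.63 + 5.72 + 0.43 = 8.78 ≈ 8.8 mm.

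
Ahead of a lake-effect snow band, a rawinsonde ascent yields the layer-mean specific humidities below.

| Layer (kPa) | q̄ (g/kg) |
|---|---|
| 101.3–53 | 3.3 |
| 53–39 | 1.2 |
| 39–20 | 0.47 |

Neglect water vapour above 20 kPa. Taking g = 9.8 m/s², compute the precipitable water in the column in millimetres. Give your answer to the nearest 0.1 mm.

Precipitable water is the column-integrated vapour mass per unit area: PW = (1/g) Σ q̄ Δp, with q in kg/kg and Δp in Pa (1 kg/m² of water = 1 mm).
Layer 101.3–53 kPa: Δp = 483 hPa = 48300 Pa, q̄ = 0.0033 kg/kg → 0.0033 × 48300 / 9.8 = 16.26 mm
Layer 53–39 kPa: Δp = 140 hPa = 14000 Pa, q̄ = 0.0012 kg/kg → 0.0012 × 14000 / 9.8 = 1.71 mm
Layer 39–20 kPa: Δp = 190 hPa = 19000 Pa, q̄ = 0.00047 kg/kg → 0.00047 × 19000 / 9.8 = 0.91 mm
PW = 16.26 + 1.71 + 0.91 = 18.88 ≈ 18.9 mm.

PW ≈ 18.9 mm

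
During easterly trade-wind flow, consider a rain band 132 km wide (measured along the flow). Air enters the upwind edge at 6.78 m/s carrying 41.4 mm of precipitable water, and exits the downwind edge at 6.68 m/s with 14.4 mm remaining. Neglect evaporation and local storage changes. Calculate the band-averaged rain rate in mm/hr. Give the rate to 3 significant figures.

Column moisture flux per unit crosswind length is F = V × PW.
Inflow: F_in = 6.78 × 41.4 = 280.692 mm·m/s
Outflow: F_out = 6.68 × 14.4 = 96.192 mm·m/s
Steady-state rate R = (F_in − F_out)/L = (280.692 − 96.192) / 132000 m = 1.398e-03 mm/s.
R = 1.398e-03 × 3600 = 5.03 mm/hr.

R ≈ 5.03 mm/hr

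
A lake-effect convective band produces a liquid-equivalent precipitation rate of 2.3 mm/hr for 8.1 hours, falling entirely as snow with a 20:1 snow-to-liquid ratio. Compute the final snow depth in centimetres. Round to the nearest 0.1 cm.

Liquid-equivalent depth = 2.3 × 8.1 = 18.63 mm.
Snow depth = 18.63 mm × 20 = 372.6 mm = 37.3 cm.

snow depth ≈ 37.3 cm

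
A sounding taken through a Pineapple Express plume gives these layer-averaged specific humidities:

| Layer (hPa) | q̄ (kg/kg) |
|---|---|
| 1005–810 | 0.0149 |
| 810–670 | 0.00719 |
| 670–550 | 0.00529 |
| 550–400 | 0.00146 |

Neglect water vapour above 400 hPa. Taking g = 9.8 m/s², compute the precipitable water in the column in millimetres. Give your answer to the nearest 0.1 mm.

PW ≈ 48.6 mm

Precipitable water is the column-integrated vapour mass per unit area: PW = (1/g) Σ q̄ Δp, with q in kg/kg and Δp in Pa (1 kg/m² of water = 1 mm).
Layer 1005–810 hPa: Δp = 195 hPa = 19500 Pa, q̄ = 0.0149 kg/kg → 0.0149 × 19500 / 9.8 = 29.65 mm
Layer 810–670 hPa: Δp = 140 hPa = 14000 Pa, q̄ = 0.00719 kg/kg → 0.00719 × 14000 / 9.8 = 10.27 mm
Layer 670–550 hPa: Δp = 120 hPa = 12000 Pa, q̄ = 0.00529 kg/kg → 0.00529 × 12000 / 9.8 = 6.48 mm
Layer 550–400 hPa: Δp = 150 hPa = 15000 Pa, q̄ = 0.00146 kg/kg → 0.00146 × 15000 / 9.8 = 2.23 mm
PW = 29.65 + 10.27 + 6.48 + 2.23 = 48.63 ≈ 48.6 mm.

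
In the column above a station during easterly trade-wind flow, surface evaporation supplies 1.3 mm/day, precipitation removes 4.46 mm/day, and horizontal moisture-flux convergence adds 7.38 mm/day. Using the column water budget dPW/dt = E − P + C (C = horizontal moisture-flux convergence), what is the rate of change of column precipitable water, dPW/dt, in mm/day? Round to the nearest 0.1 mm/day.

dPW/dt ≈ 4.2 mm/day

dPW/dt = E − P + C = 1.3 − 4.46 + (7.38) = 4.2 mm/day.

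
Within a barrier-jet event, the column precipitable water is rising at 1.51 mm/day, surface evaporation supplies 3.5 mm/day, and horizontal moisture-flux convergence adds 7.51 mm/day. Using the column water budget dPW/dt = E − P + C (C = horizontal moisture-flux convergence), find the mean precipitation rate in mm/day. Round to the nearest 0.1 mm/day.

dPW/dt = +1.51 mm/day.
P = E + C − dPW/dt = 3.5 + (7.51) − (+1.51) = 9.5 mm/day.

P ≈ 9.5 mm/day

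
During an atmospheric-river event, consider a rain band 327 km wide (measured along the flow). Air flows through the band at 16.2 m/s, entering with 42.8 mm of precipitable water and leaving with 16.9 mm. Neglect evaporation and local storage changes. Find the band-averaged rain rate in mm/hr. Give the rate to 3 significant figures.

Column moisture flux per unit crosswind length is F = V × PW.
Inflow: F_in = 16.2 × 42.8 = 693.36 mm·m/s
Outflow: F_out = 16.2 × 16.9 = 273.78 mm·m/s
Steady-state rate R = (F_in − F_out)/L = (693.36 − 273.78) / 327000 m = 1.283e-03 mm/s.
R = 1.283e-03 × 3600 = 4.62 mm/hr.

R ≈ 4.62 mm/hr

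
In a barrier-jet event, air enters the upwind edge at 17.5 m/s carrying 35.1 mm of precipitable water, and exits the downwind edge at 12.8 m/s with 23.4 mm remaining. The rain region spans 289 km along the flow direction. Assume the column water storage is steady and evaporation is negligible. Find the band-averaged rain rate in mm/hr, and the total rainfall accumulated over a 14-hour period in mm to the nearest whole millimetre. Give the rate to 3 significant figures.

Column moisture flux per unit crosswind length is F = V × PW.
Inflow: F_in = 17.5 × 35.1 = 614.25 mm·m/s
Outflow: F_out = 12.8 × 23.4 = 299.52 mm·m/s
Steady-state rate R = (F_in − F_out)/L = (614.25 − 299.52) / 289000 m = 1.089e-03 mm/s.
R = 1.089e-03 × 3600 = 3.92 mm/hr.
Over 14 h: total = 3.92 × 14 = 54.88 ≈ 55 mm.

R ≈ 3.92 mm/hr; total ≈ 55 mm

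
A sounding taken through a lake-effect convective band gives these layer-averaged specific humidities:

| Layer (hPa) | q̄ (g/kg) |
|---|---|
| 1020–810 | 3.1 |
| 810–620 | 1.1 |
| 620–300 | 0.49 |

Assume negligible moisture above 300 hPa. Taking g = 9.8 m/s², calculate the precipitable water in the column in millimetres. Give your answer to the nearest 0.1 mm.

Precipitable water is the column-integrated vapour mass per unit area: PW = (1/g) Σ q̄ Δp, with q in kg/kg and Δp in Pa (1 kg/m² of water = 1 mm).
Layer 1020–810 hPa: Δp = 210 hPa = 21000 Pa, q̄ = 0.0031 kg/kg → 0.0031 × 21000 / 9.8 = 6.64 mm
Layer 810–620 hPa: Δp = 190 hPa = 19000 Pa, q̄ = 0.0011 kg/kg → 0.0011 × 19000 / 9.8 = 2.13 mm
Layer 620–300 hPa: Δp = 320 hPa = 32000 Pa, q̄ = 0.00049 kg/kg → 0.00049 × 32000 / 9.8 = 1.60 mm
PW = 6.64 + 2.13 + 1.60 = 10.37 ≈ 10.4 mm.

PW ≈ 10.4 mm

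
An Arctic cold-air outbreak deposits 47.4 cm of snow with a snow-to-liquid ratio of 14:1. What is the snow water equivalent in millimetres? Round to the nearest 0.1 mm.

SWE ≈ 33.9 mm

SWE = snow depth / ratio = 47.4 cm / 14 = 3.386 cm = 33.9 mm.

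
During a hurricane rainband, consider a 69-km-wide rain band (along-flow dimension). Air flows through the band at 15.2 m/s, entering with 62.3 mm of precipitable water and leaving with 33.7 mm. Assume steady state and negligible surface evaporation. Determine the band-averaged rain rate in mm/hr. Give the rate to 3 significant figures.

R ≈ 22.7 mm/hr

Column moisture flux per unit crosswind length is F = V × PW.
Inflow: F_in = 15.2 × 62.3 = 946.96 mm·m/s
Outflow: F_out = 15.2 × 33.7 = 512.24 mm·m/s
Steady-state rate R = (F_in − F_out)/L = (946.96 − 512.24) / 69000 m = 6.300e-03 mm/s.
R = 6.300e-03 × 3600 = 22.7 mm/hr.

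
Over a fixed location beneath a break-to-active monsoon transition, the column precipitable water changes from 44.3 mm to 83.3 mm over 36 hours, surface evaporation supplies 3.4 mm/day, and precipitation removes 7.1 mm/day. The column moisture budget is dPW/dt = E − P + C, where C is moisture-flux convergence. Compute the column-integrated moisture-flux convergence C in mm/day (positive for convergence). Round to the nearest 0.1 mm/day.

C ≈ 29.7 mm/day

dPW/dt = (83.3 − 44.3) mm / (36/24 day) = +26.000 mm/day.
C = dPW/dt − E + P = (+26.000) − 3.4 + 7.1 = 29.7 mm/day.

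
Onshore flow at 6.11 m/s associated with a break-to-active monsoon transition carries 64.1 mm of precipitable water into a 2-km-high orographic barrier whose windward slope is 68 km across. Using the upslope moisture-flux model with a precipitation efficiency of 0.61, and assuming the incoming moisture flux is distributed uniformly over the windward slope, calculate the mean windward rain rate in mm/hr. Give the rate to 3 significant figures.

R ≈ 12.6 mm/hr

Incoming column moisture flux per unit ridge length: F = V × PW = 6.11 × 64.1 = 391.651 mm·m/s.
Spread over the 68 km slope with efficiency ε = 0.61: R = ε·F/W = 0.61 × 391.651 / 68000 m = 3.513e-03 mm/s.
R = 3.513e-03 × 3600 = 12.6 mm/hr.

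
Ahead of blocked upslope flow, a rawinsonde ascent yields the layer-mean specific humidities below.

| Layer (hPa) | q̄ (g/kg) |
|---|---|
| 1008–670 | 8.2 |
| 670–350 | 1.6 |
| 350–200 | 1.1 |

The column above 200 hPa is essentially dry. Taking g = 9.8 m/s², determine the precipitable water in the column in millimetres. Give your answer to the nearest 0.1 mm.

Precipitable water is the column-integrated vapour mass per unit area: PW = (1/g) Σ q̄ Δp, with q in kg/kg and Δp in Pa (1 kg/m² of water = 1 mm).
Layer 1008–670 hPa: Δp = 338 hPa = 33800 Pa, q̄ = 0.0082 kg/kg → 0.0082 × 33800 / 9.8 = 28.28 mm
Layer 670–350 hPa: Δp = 320 hPa = 32000 Pa, q̄ = 0.0016 kg/kg → 0.0016 × 32000 / 9.8 = 5.22 mm
Layer 350–200 hPa: Δp = 150 hPa = 15000 Pa, q̄ = 0.0011 kg/kg → 0.0011 × 15000 / 9.8 = 1.68 mm
PW = 28.28 + 5.22 + 1.68 = 35.18 ≈ 35.2 mm.

PW ≈ 35.2 mm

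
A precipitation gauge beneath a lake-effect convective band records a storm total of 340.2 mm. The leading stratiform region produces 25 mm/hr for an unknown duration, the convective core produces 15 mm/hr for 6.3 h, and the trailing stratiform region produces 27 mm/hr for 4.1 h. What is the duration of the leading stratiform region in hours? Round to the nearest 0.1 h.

Known phases: 15 × 6.3 + 27 × 4.1 = 94.5 + 110.7 = 205.2 mm.
Remaining depth = 340.2 − 205.2 = 135 mm.
Duration = 135 / 25 = 5.4 h.

duration ≈ 5.4 h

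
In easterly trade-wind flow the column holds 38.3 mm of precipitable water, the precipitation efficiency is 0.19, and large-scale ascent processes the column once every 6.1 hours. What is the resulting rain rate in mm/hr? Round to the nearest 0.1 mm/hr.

Each overturning extracts ε × PW = 0.19 × 38.3 = 7.277 mm.
Rate = ε·PW / τ = 7.277 / 6.1 h = 1.2 mm/hr.

R ≈ 1.2 mm/hr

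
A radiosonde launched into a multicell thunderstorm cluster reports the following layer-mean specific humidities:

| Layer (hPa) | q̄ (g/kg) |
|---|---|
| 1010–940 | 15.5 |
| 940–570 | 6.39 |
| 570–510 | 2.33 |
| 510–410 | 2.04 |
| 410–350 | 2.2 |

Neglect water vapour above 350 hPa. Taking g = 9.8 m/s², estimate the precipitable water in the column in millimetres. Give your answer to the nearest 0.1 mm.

PW ≈ 40.1 mm

Precipitable water is the column-integrated vapour mass per unit area: PW = (1/g) Σ q̄ Δp, with q in kg/kg and Δp in Pa (1 kg/m² of water = 1 mm).
Layer 1010–940 hPa: Δp = 70 hPa = 7000 Pa, q̄ = 0.0155 kg/kg → 0.0155 × 7000 / 9.8 = 11.07 mm
Layer 940–570 hPa: Δp = 370 hPa = 37000 Pa, q̄ = 0.00639 kg/kg → 0.00639 × 37000 / 9.8 = 24.13 mm
Layer 570–510 hPa: Δp = 60 hPa = 6000 Pa, q̄ = 0.00233 kg/kg → 0.00233 × 6000 / 9.8 = 1.43 mm
Layer 510–410 hPa: Δp = 100 hPa = 10000 Pa, q̄ = 0.00204 kg/kg → 0.00204 × 10000 / 9.8 = 2.08 mm
Layer 410–350 hPa: Δp = 60 hPa = 6000 Pa, q̄ = 0.0022 kg/kg → 0.0022 × 6000 / 9.8 = 1.35 mm
PW = 11.07 + 24.13 + 1.43 + 2.08 + 1.35 = 40.06 ≈ 40.1 mm.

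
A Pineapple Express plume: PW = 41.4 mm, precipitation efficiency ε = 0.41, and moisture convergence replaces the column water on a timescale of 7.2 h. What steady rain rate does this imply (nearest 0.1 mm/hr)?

Each overturning extracts ε × PW = 0.41 × 41.4 = 16.974 mm.
Rate = ε·PW / τ = 16.974 / 7.2 h = 2.4 mm/hr.

R ≈ 2.4 mm/hr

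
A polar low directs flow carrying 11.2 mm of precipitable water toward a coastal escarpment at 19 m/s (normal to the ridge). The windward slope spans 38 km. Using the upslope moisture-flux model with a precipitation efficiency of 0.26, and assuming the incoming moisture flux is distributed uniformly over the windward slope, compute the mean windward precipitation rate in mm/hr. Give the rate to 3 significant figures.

Incoming column moisture flux per unit ridge length: F = V × PW = 19 × 11.2 = 212.8 mm·m/s.
Spread over the 38 km slope with efficiency ε = 0.26: R = ε·F/W = 0.26 × 212.8 / 38000 m = 1.456e-03 mm/s.
R = 1.456e-03 × 3600 = 5.24 mm/hr.

R ≈ 5.24 mm/hr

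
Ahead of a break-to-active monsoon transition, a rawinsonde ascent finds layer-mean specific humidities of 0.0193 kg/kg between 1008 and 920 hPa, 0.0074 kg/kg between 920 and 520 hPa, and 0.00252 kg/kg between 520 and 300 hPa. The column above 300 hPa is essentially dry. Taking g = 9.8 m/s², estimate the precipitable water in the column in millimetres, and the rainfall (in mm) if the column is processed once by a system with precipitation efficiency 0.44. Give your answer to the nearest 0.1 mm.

Precipitable water is the column-integrated vapour mass per unit area: PW = (1/g) Σ q̄ Δp, with q in kg/kg and Δp in Pa (1 kg/m² of water = 1 mm).
Layer 1008–920 hPa: Δp = 88 hPa = 8800 Pa, q̄ = 0.0193 kg/kg → 0.0193 × 8800 / 9.8 = 17.33 mm
Layer 920–520 hPa: Δp = 400 hPa = 40000 Pa, q̄ = 0.0074 kg/kg → 0.0074 × 40000 / 9.8 = 30.20 mm
Layer 520–300 hPa: Δp = 220 hPa = 22000 Pa, q̄ = 0.00252 kg/kg → 0.00252 × 22000 / 9.8 = 5.66 mm
PW = 17.33 + 30.20 + 5.66 = 53.19 ≈ 53.2 mm.
Rainfall = ε × PW = 0.44 × 53.2 = 23.4 mm.

PW ≈ 53.2 mm; rainfall ≈ 23.4 mm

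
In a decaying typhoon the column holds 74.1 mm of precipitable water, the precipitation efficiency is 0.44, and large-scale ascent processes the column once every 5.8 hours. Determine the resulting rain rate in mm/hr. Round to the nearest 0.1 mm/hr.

R ≈ 5.6 mm/hr

Each overturning extracts ε × PW = 0.44 × 74.1 = 32.604 mm.
Rate = ε·PW / τ = 32.604 / 5.8 h = 5.6 mm/hr.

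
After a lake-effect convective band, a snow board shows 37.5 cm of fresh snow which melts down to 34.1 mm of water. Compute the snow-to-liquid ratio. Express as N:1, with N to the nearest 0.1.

ratio ≈ 11.0

Ratio = snow depth / SWE = 375 mm / 34.1 mm = 11.0, i.e. 11.0:1.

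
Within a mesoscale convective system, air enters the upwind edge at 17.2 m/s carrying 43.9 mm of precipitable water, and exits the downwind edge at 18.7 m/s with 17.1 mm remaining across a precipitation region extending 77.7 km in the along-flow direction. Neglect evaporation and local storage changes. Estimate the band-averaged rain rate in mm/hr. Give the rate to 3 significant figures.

Column moisture flux per unit crosswind length is F = V × PW.
Inflow: F_in = 17.2 × 43.9 = 755.08 mm·m/s
Outflow: F_out = 18.7 × 17.1 = 319.77 mm·m/s
Steady-state rate R = (F_in − F_out)/L = (755.08 − 319.77) / 77700 m = 5.602e-03 mm/s.
R = 5.602e-03 × 3600 = 20.2 mm/hr.

R ≈ 20.2 mm/hr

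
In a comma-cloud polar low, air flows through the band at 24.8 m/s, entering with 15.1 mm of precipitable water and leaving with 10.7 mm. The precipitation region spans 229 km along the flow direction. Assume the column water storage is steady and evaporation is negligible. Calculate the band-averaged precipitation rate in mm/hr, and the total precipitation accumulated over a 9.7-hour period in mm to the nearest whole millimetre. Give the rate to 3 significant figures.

R ≈ 1.72 mm/hr; total ≈ 17 mm

Column moisture flux per unit crosswind length is F = V × PW.
Inflow: F_in = 24.8 × 15.1 = 374.48 mm·m/s
Outflow: F_out = 24.8 × 10.7 = 265.36 mm·m/s
Steady-state rate R = (F_in − F_out)/L = (374.48 − 265.36) / 229000 m = 4.765e-04 mm/s.
R = 4.765e-04 × 3600 = 1.72 mm/hr.
Over 9.7 h: total = 1.72 × 9.7 = 16.684 ≈ 17 mm.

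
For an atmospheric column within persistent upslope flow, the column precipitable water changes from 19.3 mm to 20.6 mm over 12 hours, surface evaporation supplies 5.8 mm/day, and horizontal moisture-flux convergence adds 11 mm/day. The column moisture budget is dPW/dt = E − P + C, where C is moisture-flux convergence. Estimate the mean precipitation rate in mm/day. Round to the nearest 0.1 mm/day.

P ≈ 14.2 mm/day

dPW/dt = (20.6 − 19.3) mm / (12/24 day) = +2.600 mm/day.
P = E + C − dPW/dt = 5.8 + (11) − (+2.600) = 14.2 mm/day.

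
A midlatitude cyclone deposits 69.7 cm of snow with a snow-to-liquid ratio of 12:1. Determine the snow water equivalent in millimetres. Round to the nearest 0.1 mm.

SWE = snow depth / ratio = 69.7 cm / 12 = 5.808 cm = 58.1 mm.

SWE ≈ 58.1 mm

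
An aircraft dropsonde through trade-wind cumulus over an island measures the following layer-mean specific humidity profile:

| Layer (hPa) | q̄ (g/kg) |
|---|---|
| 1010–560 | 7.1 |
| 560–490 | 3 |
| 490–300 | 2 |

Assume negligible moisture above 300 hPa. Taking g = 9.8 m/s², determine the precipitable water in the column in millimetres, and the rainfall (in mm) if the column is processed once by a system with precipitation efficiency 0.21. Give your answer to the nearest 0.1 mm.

PW ≈ 38.6 mm; rainfall ≈ 8.1 mm

Precipitable water is the column-integrated vapour mass per unit area: PW = (1/g) Σ q̄ Δp, with q in kg/kg and Δp in Pa (1 kg/m² of water = 1 mm).
Layer 1010–560 hPa: Δp = 450 hPa = 45000 Pa, q̄ = 0.0071 kg/kg → 0.0071 × 45000 / 9.8 = 32.60 mm
Layer 560–490 hPa: Δp = 70 hPa = 7000 Pa, q̄ = 0.003 kg/kg → 0.003 × 7000 / 9.8 = 2.14 mm
Layer 490–300 hPa: Δp = 190 hPa = 19000 Pa, q̄ = 0.002 kg/kg → 0.002 × 19000 / 9.8 = 3.88 mm
PW = 32.60 + 2.14 + 3.88 = 38.62 ≈ 38.6 mm.
Rainfall = ε × PW = 0.21 × 38.6 = 8.1 mm.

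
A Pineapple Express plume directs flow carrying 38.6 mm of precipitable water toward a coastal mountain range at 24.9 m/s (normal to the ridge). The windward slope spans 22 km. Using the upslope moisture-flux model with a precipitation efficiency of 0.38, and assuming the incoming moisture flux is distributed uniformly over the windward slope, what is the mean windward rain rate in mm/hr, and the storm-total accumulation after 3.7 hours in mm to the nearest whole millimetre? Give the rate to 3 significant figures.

Incoming column moisture flux per unit ridge length: F = V × PW = 24.9 × 38.6 = 961.14 mm·m/s.
Spread over the 22 km slope with efficiency ε = 0.38: R = ε·F/W = 0.38 × 961.14 / 22000 m = 1.660e-02 mm/s.
R = 1.660e-02 × 3600 = 59.8 mm/hr.
Over 3.7 h: total = 59.8 × 3.7 = 221.26 ≈ 221 mm.

R ≈ 59.8 mm/hr; total ≈ 221 mm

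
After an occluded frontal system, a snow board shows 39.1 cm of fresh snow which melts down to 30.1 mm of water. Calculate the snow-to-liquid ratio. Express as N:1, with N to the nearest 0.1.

ratio ≈ 13.0

Ratio = snow depth / SWE = 391 mm / 30.1 mm = 13.0, i.e. 13.0:1.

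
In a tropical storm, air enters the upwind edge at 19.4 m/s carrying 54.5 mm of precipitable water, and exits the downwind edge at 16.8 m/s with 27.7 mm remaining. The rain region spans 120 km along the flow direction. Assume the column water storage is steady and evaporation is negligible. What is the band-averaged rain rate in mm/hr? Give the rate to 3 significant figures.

R ≈ 17.8 mm/hr

Column moisture flux per unit crosswind length is F = V × PW.
Inflow: F_in = 19.4 × 54.5 = 1057.3 mm·m/s
Outflow: F_out = 16.8 × 27.7 = 465.36 mm·m/s
Steady-state rate R = (F_in − F_out)/L = (1057.3 − 465.36) / 120000 m = 4.933e-03 mm/s.
R = 4.933e-03 × 3600 = 17.8 mm/hr.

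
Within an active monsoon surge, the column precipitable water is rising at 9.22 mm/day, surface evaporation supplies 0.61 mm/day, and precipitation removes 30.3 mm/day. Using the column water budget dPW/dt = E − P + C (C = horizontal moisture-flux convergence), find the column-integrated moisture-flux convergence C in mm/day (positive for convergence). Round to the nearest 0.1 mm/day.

dPW/dt = +9.22 mm/day.
C = dPW/dt − E + P = (+9.22) − 0.61 + 30.3 = 38.9 mm/day.

C ≈ 38.9 mm/day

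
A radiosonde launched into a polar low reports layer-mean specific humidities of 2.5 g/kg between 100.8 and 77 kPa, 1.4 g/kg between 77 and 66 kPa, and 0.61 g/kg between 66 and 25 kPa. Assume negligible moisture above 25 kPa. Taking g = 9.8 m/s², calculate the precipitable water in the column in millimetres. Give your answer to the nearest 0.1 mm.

PW ≈ 10.2 mm

Precipitable water is the column-integrated vapour mass per unit area: PW = (1/g) Σ q̄ Δp, with q in kg/kg and Δp in Pa (1 kg/m² of water = 1 mm).
Layer 100.8–77 kPa: Δp = 238 hPa = 23800 Pa, q̄ = 0.0025 kg/kg → 0.0025 × 23800 / 9.8 = 6.07 mm
Layer 77–66 kPa: Δp = 110 hPa = 11000 Pa, q̄ = 0.0014 kg/kg → 0.0014 × 11000 / 9.8 = 1.57 mm
Layer 66–25 kPa: Δp = 410 hPa = 41000 Pa, q̄ = 0.00061 kg/kg → 0.00061 × 41000 / 9.8 = 2.55 mm
PW = 6.07 + 1.57 + 2.55 = 10.19 ≈ 10.2 mm.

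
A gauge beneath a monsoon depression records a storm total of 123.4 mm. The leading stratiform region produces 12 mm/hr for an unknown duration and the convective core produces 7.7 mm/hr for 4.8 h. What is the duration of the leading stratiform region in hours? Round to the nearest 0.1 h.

Known phases: 7.7 × 4.8 = 36.96 mm.
Remaining depth = 123.4 − 36.96 = 86.44 mm.
Duration = 86.44 / 12 = 7.2 h.

duration ≈ 7.2 h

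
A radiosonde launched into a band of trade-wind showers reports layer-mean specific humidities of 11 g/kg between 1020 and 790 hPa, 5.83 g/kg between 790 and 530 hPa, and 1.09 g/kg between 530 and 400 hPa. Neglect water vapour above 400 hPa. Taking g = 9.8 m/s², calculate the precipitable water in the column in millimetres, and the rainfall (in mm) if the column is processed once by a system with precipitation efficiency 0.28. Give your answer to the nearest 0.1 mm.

PW ≈ 42.7 mm; rainfall ≈ 12.0 mm

Precipitable water is the column-integrated vapour mass per unit area: PW = (1/g) Σ q̄ Δp, with q in kg/kg and Δp in Pa (1 kg/m² of water = 1 mm).
Layer 1020–790 hPa: Δp = 230 hPa = 23000 Pa, q̄ = 0.011 kg/kg → 0.011 × 23000 / 9.8 = 25.82 mm
Layer 790–530 hPa: Δp = 260 hPa = 26000 Pa, q̄ = 0.00583 kg/kg → 0.00583 × 26000 / 9.8 = 15.47 mm
Layer 530–400 hPa: Δp = 130 hPa = 13000 Pa, q̄ = 0.00109 kg/kg → 0.00109 × 13000 / 9.8 = 1.45 mm
PW = 25.82 + 15.47 + 1.45 = 42.74 ≈ 42.7 mm.
Rainfall = ε × PW = 0.28 × 42.7 = 12.0 mm.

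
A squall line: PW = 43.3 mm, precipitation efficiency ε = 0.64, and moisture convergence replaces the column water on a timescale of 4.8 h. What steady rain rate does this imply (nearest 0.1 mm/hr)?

Each overturning extracts ε × PW = 0.64 × 43.3 = 27.712 mm.
Rate = ε·PW / τ = 27.712 / 4.8 h = 5.8 mm/hr.

R ≈ 5.8 mm/hr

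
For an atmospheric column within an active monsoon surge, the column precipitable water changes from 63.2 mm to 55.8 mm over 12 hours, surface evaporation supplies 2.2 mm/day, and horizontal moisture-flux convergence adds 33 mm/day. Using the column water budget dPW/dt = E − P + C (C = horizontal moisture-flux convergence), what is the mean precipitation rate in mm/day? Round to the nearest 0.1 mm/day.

dPW/dt = (55.8 − 63.2) mm / (12/24 day) = -14.800 mm/day.
P = E + C − dPW/dt = 2.2 + (33) − (-14.800) = 50.0 mm/day.

P ≈ 50.0 mm/day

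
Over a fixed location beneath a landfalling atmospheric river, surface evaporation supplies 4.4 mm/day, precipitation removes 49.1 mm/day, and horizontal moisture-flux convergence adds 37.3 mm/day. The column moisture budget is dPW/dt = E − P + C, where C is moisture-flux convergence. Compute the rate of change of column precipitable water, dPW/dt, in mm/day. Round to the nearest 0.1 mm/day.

dPW/dt = E − P + C = 4.4 − 49.1 + (37.3) = -7.4 mm/day.

dPW/dt ≈ -7.4 mm/day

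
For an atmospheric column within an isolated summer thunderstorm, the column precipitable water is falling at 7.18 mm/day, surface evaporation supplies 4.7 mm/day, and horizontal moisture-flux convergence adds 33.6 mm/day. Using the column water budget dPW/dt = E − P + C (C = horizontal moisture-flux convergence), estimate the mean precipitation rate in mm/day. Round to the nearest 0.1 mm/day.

P ≈ 45.5 mm/day

dPW/dt = -7.18 mm/day.
P = E + C − dPW/dt = 4.7 + (33.6) − (-7.18) = 45.5 mm/day.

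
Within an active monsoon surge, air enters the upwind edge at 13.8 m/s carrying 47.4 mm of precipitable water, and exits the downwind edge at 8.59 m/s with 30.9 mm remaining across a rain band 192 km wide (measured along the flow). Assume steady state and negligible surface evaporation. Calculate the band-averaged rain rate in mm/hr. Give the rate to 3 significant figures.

R ≈ 7.29 mm/hr

Column moisture flux per unit crosswind length is F = V × PW.
Inflow: F_in = 13.8 × 47.4 = 654.12 mm·m/s
Outflow: F_out = 8.59 × 30.9 = 265.431 mm·m/s
Steady-state rate R = (F_in − F_out)/L = (654.12 − 265.431) / 192000 m = 2.024e-03 mm/s.
R = 2.024e-03 × 3600 = 7.29 mm/hr.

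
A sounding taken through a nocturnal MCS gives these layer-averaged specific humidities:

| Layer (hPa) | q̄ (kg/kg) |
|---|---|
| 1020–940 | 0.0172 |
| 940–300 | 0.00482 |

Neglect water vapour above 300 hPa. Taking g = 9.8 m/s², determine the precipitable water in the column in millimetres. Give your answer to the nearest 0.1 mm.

Precipitable water is the column-integrated vapour mass per unit area: PW = (1/g) Σ q̄ Δp, with q in kg/kg and Δp in Pa (1 kg/m² of water = 1 mm).
Layer 1020–940 hPa: Δp = 80 hPa = 8000 Pa, q̄ = 0.0172 kg/kg → 0.0172 × 8000 / 9.8 = 14.04 mm
Layer 940–300 hPa: Δp = 640 hPa = 64000 Pa, q̄ = 0.00482 kg/kg → 0.00482 × 64000 / 9.8 = 31.48 mm
PW = 14.04 + 31.48 = 45.52 ≈ 45.5 mm.

PW ≈ 45.5 mm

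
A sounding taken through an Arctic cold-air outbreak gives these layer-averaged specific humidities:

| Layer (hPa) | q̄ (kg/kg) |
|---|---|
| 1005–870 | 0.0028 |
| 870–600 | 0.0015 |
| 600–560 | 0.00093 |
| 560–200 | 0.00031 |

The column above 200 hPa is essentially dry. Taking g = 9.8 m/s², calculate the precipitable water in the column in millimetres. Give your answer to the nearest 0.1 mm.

Precipitable water is the column-integrated vapour mass per unit area: PW = (1/g) Σ q̄ Δp, with q in kg/kg and Δp in Pa (1 kg/m² of water = 1 mm).
Layer 1005–870 hPa: Δp = 135 hPa = 13500 Pa, q̄ = 0.0028 kg/kg → 0.0028 × 13500 / 9.8 = 3.86 mm
Layer 870–600 hPa: Δp = 270 hPa = 27000 Pa, q̄ = 0.0015 kg/kg → 0.0015 × 27000 / 9.8 = 4.13 mm
Layer 600–560 hPa: Δp = 40 hPa = 4000 Pa, q̄ = 0.00093 kg/kg → 0.00093 × 4000 / 9.8 = 0.38 mm
Layer 560–200 hPa: Δp = 360 hPa = 36000 Pa, q̄ = 0.00031 kg/kg → 0.00031 × 36000 / 9.8 = 1.14 mm
PW = 3.86 + 4.13 + 0.38 + 1.14 = 9.51 ≈ 9.5 mm.

PW ≈ 9.5 mm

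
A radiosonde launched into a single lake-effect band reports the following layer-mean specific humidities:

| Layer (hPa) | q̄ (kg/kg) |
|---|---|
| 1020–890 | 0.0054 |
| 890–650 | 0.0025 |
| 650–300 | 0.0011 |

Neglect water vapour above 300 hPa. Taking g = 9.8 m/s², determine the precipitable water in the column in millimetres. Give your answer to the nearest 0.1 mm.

PW ≈ 17.2 mm

Precipitable water is the column-integrated vapour mass per unit area: PW = (1/g) Σ q̄ Δp, with q in kg/kg and Δp in Pa (1 kg/m² of water = 1 mm).
Layer 1020–890 hPa: Δp = 130 hPa = 13000 Pa, q̄ = 0.0054 kg/kg → 0.0054 × 13000 / 9.8 = 7.16 mm
Layer 890–650 hPa: Δp = 240 hPa = 24000 Pa, q̄ = 0.0025 kg/kg → 0.0025 × 24000 / 9.8 = 6.12 mm
Layer 650–300 hPa: Δp = 350 hPa = 35000 Pa, q̄ = 0.0011 kg/kg → 0.0011 × 35000 / 9.8 = 3.93 mm
PW = 7.16 + 6.12 + 3.93 = 17.21 ≈ 17.2 mm.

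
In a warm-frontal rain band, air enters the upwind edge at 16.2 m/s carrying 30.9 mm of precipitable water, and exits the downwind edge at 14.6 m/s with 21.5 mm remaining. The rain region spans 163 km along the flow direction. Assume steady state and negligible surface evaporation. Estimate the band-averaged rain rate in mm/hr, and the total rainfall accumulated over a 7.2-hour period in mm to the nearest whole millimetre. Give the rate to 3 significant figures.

Column moisture flux per unit crosswind length is F = V × PW.
Inflow: F_in = 16.2 × 30.9 = 500.58 mm·m/s
Outflow: F_out = 14.6 × 21.5 = 313.9 mm·m/s
Steady-state rate R = (F_in − F_out)/L = (500.58 − 313.9) / 163000 m = 1.145e-03 mm/s.
R = 1.145e-03 × 3600 = 4.12 mm/hr.
Over 7.2 h: total = 4.12 × 7.2 = 29.664 ≈ 30 mm.

R ≈ 4.12 mm/hr; total ≈ 30 mm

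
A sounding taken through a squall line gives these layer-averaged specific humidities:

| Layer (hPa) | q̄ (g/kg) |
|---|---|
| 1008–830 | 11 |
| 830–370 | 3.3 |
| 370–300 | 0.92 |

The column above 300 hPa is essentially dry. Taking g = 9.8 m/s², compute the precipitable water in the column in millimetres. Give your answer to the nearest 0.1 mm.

Precipitable water is the column-integrated vapour mass per unit area: PW = (1/g) Σ q̄ Δp, with q in kg/kg and Δp in Pa (1 kg/m² of water = 1 mm).
Layer 1008–830 hPa: Δp = 178 hPa = 17800 Pa, q̄ = 0.011 kg/kg → 0.011 × 17800 / 9.8 = 19.98 mm
Layer 830–370 hPa: Δp = 460 hPa = 46000 Pa, q̄ = 0.0033 kg/kg → 0.0033 × 46000 / 9.8 = 15.49 mm
Layer 370–300 hPa: Δp = 70 hPa = 7000 Pa, q̄ = 0.00092 kg/kg → 0.00092 × 7000 / 9.8 = 0.66 mm
PW = 19.98 + 15.49 + 0.66 = 36.13 ≈ 36.1 mm.

PW ≈ 36.1 mm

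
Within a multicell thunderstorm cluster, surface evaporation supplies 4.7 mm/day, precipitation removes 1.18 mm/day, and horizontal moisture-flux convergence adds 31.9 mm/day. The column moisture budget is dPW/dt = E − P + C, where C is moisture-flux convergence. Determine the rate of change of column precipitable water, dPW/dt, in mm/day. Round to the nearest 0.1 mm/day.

dPW/dt = E − P + C = 4.7 − 1.18 + (31.9) = 35.4 mm/day.

dPW/dt ≈ 35.4 mm/day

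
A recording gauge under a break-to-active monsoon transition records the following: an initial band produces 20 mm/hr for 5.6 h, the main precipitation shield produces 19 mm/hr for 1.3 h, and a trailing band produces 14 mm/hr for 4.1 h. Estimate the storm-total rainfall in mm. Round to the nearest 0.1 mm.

Total = Σ Rᵢ Δtᵢ = 20 × 5.6 + 19 × 1.3 + 14 × 4.1
      = 112 + 24.7 + 57.4 = 194.1 mm.

total ≈ 194.1 mm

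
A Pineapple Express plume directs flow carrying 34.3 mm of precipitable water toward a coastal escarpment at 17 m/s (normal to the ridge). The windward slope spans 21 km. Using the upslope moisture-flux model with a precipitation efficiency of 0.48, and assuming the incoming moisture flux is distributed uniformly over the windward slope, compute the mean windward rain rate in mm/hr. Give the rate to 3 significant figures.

R ≈ 48.0 mm/hr

Incoming column moisture flux per unit ridge length: F = V × PW = 17 × 34.3 = 583.1 mm·m/s.
Spread over the 21 km slope with efficiency ε = 0.48: R = ε·F/W = 0.48 × 583.1 / 21000 m = 1.333e-02 mm/s.
R = 1.333e-02 × 3600 = 48.0 mm/hr.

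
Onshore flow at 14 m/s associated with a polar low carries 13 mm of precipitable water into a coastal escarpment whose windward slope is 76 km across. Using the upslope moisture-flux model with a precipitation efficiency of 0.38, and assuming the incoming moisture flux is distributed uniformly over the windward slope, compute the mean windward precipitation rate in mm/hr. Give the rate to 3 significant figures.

R ≈ 3.28 mm/hr

Incoming column moisture flux per unit ridge length: F = V × PW = 14 × 13 = 182 mm·m/s.
Spread over the 76 km slope with efficiency ε = 0.38: R = ε·F/W = 0.38 × 182 / 76000 m = 9.100e-04 mm/s.
R = 9.100e-04 × 3600 = 3.28 mm/hr.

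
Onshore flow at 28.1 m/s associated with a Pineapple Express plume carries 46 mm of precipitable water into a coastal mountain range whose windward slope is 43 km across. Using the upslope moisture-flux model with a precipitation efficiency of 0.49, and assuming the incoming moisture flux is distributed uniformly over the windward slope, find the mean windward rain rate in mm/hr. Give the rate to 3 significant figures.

Incoming column moisture flux per unit ridge length: F = V × PW = 28.1 × 46 = 1292.6 mm·m/s.
Spread over the 43 km slope with efficiency ε = 0.49: R = ε·F/W = 0.49 × 1292.6 / 43000 m = 1.473e-02 mm/s.
R = 1.473e-02 × 3600 = 53.0 mm/hr.

R ≈ 53.0 mm/hr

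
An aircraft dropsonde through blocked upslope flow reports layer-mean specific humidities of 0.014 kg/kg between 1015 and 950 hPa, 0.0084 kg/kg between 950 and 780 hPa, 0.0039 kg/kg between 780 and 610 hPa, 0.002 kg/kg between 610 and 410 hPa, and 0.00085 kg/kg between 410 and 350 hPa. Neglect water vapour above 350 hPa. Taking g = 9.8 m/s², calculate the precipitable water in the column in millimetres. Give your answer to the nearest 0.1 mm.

PW ≈ 35.2 mm

Precipitable water is the column-integrated vapour mass per unit area: PW = (1/g) Σ q̄ Δp, with q in kg/kg and Δp in Pa (1 kg/m² of water = 1 mm).
Layer 1015–950 hPa: Δp = 65 hPa = 6500 Pa, q̄ = 0.014 kg/kg → 0.014 × 6500 / 9.8 = 9.29 mm
Layer 950–780 hPa: Δp = 170 hPa = 17000 Pa, q̄ = 0.0084 kg/kg → 0.0084 × 17000 / 9.8 = 14.57 mm
Layer 780–610 hPa: Δp = 170 hPa = 17000 Pa, q̄ = 0.0039 kg/kg → 0.0039 × 17000 / 9.8 = 6.77 mm
Layer 610–410 hPa: Δp = 200 hPa = 20000 Pa, q̄ = 0.002 kg/kg → 0.002 × 20000 / 9.8 = 4.08 mm
Layer 410–350 hPa: Δp = 60 hPa = 6000 Pa, q̄ = 0.00085 kg/kg → 0.00085 × 6000 / 9.8 = 0.52 mm
PW = 9.29 + 14.57 + 6.77 + 4.08 + 0.52 = 35.23 ≈ 35.2 mm.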